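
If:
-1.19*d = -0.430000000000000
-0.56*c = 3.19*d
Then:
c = -2.06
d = 0.36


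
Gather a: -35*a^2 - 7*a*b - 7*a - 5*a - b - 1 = -35*a^2 + a*(-7*b - 12) - b - 1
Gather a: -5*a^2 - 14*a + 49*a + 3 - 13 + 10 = -5*a^2 + 35*a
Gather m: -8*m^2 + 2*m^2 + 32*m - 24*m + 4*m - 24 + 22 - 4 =-6*m^2 + 12*m - 6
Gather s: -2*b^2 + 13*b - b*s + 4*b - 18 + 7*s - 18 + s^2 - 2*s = -2*b^2 + 17*b + s^2 + s*(5 - b) - 36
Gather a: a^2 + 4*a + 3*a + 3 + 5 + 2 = a^2 + 7*a + 10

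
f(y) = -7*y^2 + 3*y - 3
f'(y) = 3 - 14*y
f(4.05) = -105.67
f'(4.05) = -53.70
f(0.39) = -2.89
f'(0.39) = -2.46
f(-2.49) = -53.87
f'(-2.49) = 37.86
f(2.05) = -26.27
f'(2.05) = -25.70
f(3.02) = -57.78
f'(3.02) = -39.28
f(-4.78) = -177.28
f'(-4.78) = 69.92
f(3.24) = -66.76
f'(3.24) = -42.36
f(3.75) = -90.19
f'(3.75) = -49.50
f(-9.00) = -597.00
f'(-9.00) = 129.00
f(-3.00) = -75.00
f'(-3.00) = 45.00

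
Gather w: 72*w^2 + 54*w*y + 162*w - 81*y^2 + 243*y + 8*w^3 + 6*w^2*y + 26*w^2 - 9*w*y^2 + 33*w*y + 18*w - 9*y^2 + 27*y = 8*w^3 + w^2*(6*y + 98) + w*(-9*y^2 + 87*y + 180) - 90*y^2 + 270*y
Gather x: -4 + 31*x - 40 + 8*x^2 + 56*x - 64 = 8*x^2 + 87*x - 108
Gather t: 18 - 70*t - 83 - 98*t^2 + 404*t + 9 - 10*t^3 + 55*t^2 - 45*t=-10*t^3 - 43*t^2 + 289*t - 56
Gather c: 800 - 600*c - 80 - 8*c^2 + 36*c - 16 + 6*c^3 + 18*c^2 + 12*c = 6*c^3 + 10*c^2 - 552*c + 704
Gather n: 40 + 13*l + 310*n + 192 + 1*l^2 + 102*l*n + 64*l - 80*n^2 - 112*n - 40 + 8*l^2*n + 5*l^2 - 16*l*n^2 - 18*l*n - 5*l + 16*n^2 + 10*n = 6*l^2 + 72*l + n^2*(-16*l - 64) + n*(8*l^2 + 84*l + 208) + 192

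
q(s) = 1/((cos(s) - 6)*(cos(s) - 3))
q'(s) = sin(s)/((cos(s) - 6)*(cos(s) - 3)^2) + sin(s)/((cos(s) - 6)^2*(cos(s) - 3)) = (2*cos(s) - 9)*sin(s)/((cos(s) - 6)^2*(cos(s) - 3)^2)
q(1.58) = 0.06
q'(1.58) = -0.03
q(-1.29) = 0.06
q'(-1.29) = 0.03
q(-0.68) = 0.09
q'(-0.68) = 0.03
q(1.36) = 0.06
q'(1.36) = -0.03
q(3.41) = 0.04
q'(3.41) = 0.00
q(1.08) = 0.07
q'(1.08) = -0.04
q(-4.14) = 0.04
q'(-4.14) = -0.02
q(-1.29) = 0.06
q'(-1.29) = 0.03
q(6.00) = 0.10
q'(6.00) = 0.02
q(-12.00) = 0.09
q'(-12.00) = -0.03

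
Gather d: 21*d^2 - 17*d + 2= 21*d^2 - 17*d + 2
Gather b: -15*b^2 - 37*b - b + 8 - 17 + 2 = -15*b^2 - 38*b - 7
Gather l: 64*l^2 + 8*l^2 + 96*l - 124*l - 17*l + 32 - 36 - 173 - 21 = 72*l^2 - 45*l - 198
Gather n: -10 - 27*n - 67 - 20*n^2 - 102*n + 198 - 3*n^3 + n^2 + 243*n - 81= -3*n^3 - 19*n^2 + 114*n + 40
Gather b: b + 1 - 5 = b - 4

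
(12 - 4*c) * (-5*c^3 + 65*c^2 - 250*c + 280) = 20*c^4 - 320*c^3 + 1780*c^2 - 4120*c + 3360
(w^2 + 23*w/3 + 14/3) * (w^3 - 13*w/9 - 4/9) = w^5 + 23*w^4/3 + 29*w^3/9 - 311*w^2/27 - 274*w/27 - 56/27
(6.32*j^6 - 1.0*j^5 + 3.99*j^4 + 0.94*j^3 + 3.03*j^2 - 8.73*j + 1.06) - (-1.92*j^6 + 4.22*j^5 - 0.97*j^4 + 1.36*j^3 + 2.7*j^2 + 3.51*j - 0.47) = 8.24*j^6 - 5.22*j^5 + 4.96*j^4 - 0.42*j^3 + 0.33*j^2 - 12.24*j + 1.53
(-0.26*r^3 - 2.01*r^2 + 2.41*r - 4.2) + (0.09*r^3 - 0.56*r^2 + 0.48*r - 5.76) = -0.17*r^3 - 2.57*r^2 + 2.89*r - 9.96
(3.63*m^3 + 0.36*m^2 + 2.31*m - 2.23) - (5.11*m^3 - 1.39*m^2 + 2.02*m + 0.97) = -1.48*m^3 + 1.75*m^2 + 0.29*m - 3.2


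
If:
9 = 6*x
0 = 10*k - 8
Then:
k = 4/5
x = 3/2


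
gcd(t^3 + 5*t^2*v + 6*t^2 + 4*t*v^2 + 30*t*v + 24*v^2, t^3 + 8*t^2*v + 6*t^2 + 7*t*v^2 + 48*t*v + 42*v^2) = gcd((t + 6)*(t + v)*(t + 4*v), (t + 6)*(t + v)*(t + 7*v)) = t^2 + t*v + 6*t + 6*v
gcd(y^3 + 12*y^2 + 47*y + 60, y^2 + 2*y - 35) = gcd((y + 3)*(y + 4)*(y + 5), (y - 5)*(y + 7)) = 1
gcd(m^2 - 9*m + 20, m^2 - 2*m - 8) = m - 4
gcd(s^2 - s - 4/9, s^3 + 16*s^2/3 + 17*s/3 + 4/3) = s + 1/3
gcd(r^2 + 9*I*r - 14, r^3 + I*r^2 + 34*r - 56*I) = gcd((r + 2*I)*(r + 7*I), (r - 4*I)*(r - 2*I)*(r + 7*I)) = r + 7*I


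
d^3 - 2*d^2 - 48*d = d*(d - 8)*(d + 6)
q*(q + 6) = q^2 + 6*q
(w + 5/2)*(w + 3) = w^2 + 11*w/2 + 15/2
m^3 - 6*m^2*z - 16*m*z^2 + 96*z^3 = (m - 6*z)*(m - 4*z)*(m + 4*z)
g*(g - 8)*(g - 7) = g^3 - 15*g^2 + 56*g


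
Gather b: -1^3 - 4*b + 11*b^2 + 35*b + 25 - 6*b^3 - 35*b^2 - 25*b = -6*b^3 - 24*b^2 + 6*b + 24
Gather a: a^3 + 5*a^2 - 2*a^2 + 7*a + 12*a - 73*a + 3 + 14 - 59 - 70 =a^3 + 3*a^2 - 54*a - 112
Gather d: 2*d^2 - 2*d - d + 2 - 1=2*d^2 - 3*d + 1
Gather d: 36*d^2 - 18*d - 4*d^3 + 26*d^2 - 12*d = -4*d^3 + 62*d^2 - 30*d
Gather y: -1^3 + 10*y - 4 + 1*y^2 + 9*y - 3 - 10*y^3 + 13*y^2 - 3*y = -10*y^3 + 14*y^2 + 16*y - 8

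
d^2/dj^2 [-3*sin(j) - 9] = 3*sin(j)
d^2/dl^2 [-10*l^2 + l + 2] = -20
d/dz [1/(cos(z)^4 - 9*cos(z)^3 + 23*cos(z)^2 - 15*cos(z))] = (4*cos(z)^3 - 27*cos(z)^2 + 46*cos(z) - 15)*sin(z)/((cos(z)^3 - 9*cos(z)^2 + 23*cos(z) - 15)^2*cos(z)^2)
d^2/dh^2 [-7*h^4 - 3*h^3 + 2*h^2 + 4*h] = -84*h^2 - 18*h + 4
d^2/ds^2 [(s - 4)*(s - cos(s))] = (s - 4)*cos(s) + 2*sin(s) + 2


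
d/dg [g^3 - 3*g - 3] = 3*g^2 - 3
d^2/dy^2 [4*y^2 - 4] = 8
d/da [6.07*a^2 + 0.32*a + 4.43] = 12.14*a + 0.32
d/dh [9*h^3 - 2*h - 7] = 27*h^2 - 2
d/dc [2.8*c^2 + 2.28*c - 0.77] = 5.6*c + 2.28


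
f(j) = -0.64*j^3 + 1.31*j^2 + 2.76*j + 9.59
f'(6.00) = -50.64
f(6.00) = -64.93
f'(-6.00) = -82.08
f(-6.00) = 178.43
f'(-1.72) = -7.43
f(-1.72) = 11.97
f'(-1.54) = -5.83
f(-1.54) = 10.78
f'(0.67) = 3.65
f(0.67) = 11.83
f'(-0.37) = 1.53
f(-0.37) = 8.78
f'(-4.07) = -39.71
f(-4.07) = 63.21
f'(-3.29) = -26.64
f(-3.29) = 37.48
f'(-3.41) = -28.50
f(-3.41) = 40.79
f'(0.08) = 2.96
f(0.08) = 9.82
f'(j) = -1.92*j^2 + 2.62*j + 2.76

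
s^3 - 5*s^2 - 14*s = s*(s - 7)*(s + 2)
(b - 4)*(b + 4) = b^2 - 16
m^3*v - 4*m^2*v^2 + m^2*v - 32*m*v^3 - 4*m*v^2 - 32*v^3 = (m - 8*v)*(m + 4*v)*(m*v + v)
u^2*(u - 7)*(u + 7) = u^4 - 49*u^2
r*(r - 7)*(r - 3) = r^3 - 10*r^2 + 21*r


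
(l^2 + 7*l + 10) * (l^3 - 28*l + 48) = l^5 + 7*l^4 - 18*l^3 - 148*l^2 + 56*l + 480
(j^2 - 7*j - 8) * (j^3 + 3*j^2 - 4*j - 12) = j^5 - 4*j^4 - 33*j^3 - 8*j^2 + 116*j + 96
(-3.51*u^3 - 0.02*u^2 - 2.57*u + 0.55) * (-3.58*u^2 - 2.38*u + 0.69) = 12.5658*u^5 + 8.4254*u^4 + 6.8263*u^3 + 4.1338*u^2 - 3.0823*u + 0.3795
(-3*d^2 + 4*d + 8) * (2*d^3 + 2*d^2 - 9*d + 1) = -6*d^5 + 2*d^4 + 51*d^3 - 23*d^2 - 68*d + 8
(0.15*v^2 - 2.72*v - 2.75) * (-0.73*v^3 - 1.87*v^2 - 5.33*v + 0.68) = -0.1095*v^5 + 1.7051*v^4 + 6.2944*v^3 + 19.7421*v^2 + 12.8079*v - 1.87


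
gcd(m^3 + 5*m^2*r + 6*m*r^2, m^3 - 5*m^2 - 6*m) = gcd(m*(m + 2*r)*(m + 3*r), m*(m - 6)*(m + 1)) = m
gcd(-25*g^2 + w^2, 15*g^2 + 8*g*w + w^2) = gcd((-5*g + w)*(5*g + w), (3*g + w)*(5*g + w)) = 5*g + w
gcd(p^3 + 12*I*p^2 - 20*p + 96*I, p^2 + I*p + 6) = p - 2*I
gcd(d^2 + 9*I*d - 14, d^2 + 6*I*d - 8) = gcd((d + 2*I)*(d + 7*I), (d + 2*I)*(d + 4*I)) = d + 2*I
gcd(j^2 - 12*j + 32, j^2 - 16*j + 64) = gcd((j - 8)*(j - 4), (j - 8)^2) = j - 8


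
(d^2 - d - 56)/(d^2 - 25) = (d^2 - d - 56)/(d^2 - 25)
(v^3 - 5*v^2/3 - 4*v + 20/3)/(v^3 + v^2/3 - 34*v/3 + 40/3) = (v + 2)/(v + 4)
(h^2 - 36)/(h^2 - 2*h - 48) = (h - 6)/(h - 8)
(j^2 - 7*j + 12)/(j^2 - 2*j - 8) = (j - 3)/(j + 2)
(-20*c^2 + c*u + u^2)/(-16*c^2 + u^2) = (5*c + u)/(4*c + u)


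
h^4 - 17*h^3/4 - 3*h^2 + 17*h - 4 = (h - 4)*(h - 2)*(h - 1/4)*(h + 2)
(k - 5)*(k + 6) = k^2 + k - 30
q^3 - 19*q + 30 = (q - 3)*(q - 2)*(q + 5)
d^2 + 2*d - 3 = (d - 1)*(d + 3)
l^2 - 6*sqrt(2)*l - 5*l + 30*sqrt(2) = (l - 5)*(l - 6*sqrt(2))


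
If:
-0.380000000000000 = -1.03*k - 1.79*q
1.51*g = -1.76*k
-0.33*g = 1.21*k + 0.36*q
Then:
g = 0.14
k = -0.12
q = 0.28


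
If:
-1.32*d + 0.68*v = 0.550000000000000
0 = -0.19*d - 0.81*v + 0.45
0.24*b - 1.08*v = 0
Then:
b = 2.62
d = -0.12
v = 0.58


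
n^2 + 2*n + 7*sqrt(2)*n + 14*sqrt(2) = (n + 2)*(n + 7*sqrt(2))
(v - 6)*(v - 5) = v^2 - 11*v + 30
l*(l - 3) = l^2 - 3*l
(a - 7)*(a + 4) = a^2 - 3*a - 28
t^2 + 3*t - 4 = (t - 1)*(t + 4)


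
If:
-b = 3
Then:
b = -3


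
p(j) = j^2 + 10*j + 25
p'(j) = 2*j + 10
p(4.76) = 95.26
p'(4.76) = 19.52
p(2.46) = 55.65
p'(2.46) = 14.92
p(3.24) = 67.90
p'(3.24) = 16.48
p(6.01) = 121.22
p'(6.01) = 22.02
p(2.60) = 57.76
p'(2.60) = 15.20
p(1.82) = 46.51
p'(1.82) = 13.64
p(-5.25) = 0.06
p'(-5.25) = -0.50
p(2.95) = 63.20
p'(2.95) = 15.90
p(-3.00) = 4.00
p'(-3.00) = 4.00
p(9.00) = 196.00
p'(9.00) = 28.00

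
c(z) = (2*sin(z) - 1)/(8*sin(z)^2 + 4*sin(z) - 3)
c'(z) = (-16*sin(z)*cos(z) - 4*cos(z))*(2*sin(z) - 1)/(8*sin(z)^2 + 4*sin(z) - 3)^2 + 2*cos(z)/(8*sin(z)^2 + 4*sin(z) - 3)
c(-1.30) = -5.11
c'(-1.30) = -26.26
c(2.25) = 0.11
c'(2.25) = -0.02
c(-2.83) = 0.46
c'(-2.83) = 0.66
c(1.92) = 0.11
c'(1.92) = 0.01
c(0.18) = 0.32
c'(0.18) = 0.08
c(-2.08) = 6.98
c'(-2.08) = 88.62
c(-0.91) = 2.20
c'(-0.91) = -11.00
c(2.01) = 0.11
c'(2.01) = 0.01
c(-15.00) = 1.04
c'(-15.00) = 2.96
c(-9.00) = 0.55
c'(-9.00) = 0.95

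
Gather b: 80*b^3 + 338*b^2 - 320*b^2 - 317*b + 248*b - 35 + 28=80*b^3 + 18*b^2 - 69*b - 7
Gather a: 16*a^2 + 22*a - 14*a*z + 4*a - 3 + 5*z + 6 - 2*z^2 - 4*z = 16*a^2 + a*(26 - 14*z) - 2*z^2 + z + 3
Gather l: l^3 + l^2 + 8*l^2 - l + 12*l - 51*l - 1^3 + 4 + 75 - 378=l^3 + 9*l^2 - 40*l - 300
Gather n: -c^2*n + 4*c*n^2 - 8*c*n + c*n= 4*c*n^2 + n*(-c^2 - 7*c)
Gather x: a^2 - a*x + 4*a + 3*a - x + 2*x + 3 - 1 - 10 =a^2 + 7*a + x*(1 - a) - 8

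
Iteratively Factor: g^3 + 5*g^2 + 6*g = (g + 3)*(g^2 + 2*g) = (g + 2)*(g + 3)*(g)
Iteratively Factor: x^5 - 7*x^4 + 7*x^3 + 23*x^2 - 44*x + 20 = (x - 1)*(x^4 - 6*x^3 + x^2 + 24*x - 20) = (x - 2)*(x - 1)*(x^3 - 4*x^2 - 7*x + 10) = (x - 2)*(x - 1)*(x + 2)*(x^2 - 6*x + 5) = (x - 5)*(x - 2)*(x - 1)*(x + 2)*(x - 1)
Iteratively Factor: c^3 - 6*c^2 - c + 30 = (c + 2)*(c^2 - 8*c + 15) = (c - 5)*(c + 2)*(c - 3)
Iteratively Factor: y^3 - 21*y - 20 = (y + 1)*(y^2 - y - 20) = (y + 1)*(y + 4)*(y - 5)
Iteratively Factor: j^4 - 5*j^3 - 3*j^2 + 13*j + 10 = (j - 2)*(j^3 - 3*j^2 - 9*j - 5) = (j - 2)*(j + 1)*(j^2 - 4*j - 5) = (j - 5)*(j - 2)*(j + 1)*(j + 1)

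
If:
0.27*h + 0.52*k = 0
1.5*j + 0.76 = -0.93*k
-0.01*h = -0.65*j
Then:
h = 1.65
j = 0.03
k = -0.86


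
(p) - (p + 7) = -7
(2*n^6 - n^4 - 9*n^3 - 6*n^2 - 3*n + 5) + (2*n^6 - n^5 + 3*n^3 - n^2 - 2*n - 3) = 4*n^6 - n^5 - n^4 - 6*n^3 - 7*n^2 - 5*n + 2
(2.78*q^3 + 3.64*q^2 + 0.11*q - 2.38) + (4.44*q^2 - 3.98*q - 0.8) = 2.78*q^3 + 8.08*q^2 - 3.87*q - 3.18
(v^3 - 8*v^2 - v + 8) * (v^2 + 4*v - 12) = v^5 - 4*v^4 - 45*v^3 + 100*v^2 + 44*v - 96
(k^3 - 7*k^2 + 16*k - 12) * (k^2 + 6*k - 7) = k^5 - k^4 - 33*k^3 + 133*k^2 - 184*k + 84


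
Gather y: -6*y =-6*y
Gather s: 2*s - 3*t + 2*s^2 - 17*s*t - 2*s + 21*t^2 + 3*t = 2*s^2 - 17*s*t + 21*t^2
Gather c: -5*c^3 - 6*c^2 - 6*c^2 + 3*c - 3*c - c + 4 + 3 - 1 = -5*c^3 - 12*c^2 - c + 6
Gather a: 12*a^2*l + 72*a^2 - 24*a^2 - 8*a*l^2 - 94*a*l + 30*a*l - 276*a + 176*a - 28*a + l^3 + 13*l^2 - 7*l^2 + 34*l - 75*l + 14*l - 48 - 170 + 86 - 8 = a^2*(12*l + 48) + a*(-8*l^2 - 64*l - 128) + l^3 + 6*l^2 - 27*l - 140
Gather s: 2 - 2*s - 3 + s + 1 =-s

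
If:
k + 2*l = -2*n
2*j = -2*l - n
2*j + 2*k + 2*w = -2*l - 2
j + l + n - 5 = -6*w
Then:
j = 7 - 19*w/2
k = 4 - 7*w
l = 31*w/2 - 12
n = 10 - 12*w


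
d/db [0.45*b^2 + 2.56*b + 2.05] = 0.9*b + 2.56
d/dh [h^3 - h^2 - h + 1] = 3*h^2 - 2*h - 1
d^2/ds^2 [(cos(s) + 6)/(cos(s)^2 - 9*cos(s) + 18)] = (-9*(1 - cos(2*s))^2*cos(s)/4 - 33*(1 - cos(2*s))^2/4 - 3047*cos(s)/2 - 123*cos(2*s) + 66*cos(3*s) + cos(5*s)/2 + 990)/((cos(s) - 6)^3*(cos(s) - 3)^3)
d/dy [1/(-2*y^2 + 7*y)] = (4*y - 7)/(y^2*(2*y - 7)^2)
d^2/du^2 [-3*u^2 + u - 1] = -6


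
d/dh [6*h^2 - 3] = 12*h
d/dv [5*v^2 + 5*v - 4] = 10*v + 5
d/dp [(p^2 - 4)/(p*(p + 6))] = 2*(3*p^2 + 4*p + 12)/(p^2*(p^2 + 12*p + 36))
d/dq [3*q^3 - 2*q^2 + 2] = q*(9*q - 4)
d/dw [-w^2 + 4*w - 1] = 4 - 2*w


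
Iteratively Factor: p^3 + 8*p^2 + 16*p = (p)*(p^2 + 8*p + 16) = p*(p + 4)*(p + 4)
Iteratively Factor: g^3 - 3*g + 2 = (g - 1)*(g^2 + g - 2) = (g - 1)^2*(g + 2)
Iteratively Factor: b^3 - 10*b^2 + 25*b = (b)*(b^2 - 10*b + 25) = b*(b - 5)*(b - 5)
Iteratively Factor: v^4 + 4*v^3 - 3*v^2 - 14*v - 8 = (v + 1)*(v^3 + 3*v^2 - 6*v - 8) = (v + 1)*(v + 4)*(v^2 - v - 2) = (v + 1)^2*(v + 4)*(v - 2)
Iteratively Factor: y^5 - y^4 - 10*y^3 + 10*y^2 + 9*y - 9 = (y + 1)*(y^4 - 2*y^3 - 8*y^2 + 18*y - 9) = (y - 1)*(y + 1)*(y^3 - y^2 - 9*y + 9) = (y - 1)*(y + 1)*(y + 3)*(y^2 - 4*y + 3) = (y - 1)^2*(y + 1)*(y + 3)*(y - 3)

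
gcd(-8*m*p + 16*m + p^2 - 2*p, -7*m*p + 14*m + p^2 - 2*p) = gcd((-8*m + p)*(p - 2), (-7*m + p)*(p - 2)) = p - 2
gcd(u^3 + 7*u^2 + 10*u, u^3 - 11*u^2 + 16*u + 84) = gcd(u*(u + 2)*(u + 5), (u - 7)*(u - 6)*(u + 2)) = u + 2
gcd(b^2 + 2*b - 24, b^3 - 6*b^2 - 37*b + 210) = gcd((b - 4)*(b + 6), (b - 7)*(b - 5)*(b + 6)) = b + 6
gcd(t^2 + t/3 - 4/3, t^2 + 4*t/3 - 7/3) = t - 1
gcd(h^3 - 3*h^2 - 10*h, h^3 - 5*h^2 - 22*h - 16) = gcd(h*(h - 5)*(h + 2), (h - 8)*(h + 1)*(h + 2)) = h + 2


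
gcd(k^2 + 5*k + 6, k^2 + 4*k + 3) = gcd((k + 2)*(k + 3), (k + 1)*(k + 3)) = k + 3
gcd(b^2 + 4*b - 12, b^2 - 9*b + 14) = b - 2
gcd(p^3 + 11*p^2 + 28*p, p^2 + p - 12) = p + 4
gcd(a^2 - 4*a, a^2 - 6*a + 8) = a - 4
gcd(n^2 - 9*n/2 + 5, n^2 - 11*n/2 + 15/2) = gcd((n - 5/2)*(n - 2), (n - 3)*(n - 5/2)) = n - 5/2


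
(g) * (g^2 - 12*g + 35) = g^3 - 12*g^2 + 35*g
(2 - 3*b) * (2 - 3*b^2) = 9*b^3 - 6*b^2 - 6*b + 4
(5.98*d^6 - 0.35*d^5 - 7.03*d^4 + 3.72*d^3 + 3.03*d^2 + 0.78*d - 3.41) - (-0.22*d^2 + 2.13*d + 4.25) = 5.98*d^6 - 0.35*d^5 - 7.03*d^4 + 3.72*d^3 + 3.25*d^2 - 1.35*d - 7.66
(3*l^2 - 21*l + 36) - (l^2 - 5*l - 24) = 2*l^2 - 16*l + 60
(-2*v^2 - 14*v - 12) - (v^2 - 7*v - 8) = -3*v^2 - 7*v - 4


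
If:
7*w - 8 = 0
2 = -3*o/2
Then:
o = -4/3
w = 8/7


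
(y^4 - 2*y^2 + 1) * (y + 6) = y^5 + 6*y^4 - 2*y^3 - 12*y^2 + y + 6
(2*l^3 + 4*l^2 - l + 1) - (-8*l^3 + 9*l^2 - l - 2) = 10*l^3 - 5*l^2 + 3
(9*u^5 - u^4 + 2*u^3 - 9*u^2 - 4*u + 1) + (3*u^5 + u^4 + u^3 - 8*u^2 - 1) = 12*u^5 + 3*u^3 - 17*u^2 - 4*u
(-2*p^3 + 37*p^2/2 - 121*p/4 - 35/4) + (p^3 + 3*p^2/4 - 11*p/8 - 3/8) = -p^3 + 77*p^2/4 - 253*p/8 - 73/8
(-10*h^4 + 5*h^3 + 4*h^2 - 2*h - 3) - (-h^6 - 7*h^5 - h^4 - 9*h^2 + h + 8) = h^6 + 7*h^5 - 9*h^4 + 5*h^3 + 13*h^2 - 3*h - 11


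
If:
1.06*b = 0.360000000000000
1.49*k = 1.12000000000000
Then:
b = 0.34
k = 0.75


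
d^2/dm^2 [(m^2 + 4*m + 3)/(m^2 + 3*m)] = 2/m^3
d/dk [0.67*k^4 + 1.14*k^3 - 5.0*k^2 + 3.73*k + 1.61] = 2.68*k^3 + 3.42*k^2 - 10.0*k + 3.73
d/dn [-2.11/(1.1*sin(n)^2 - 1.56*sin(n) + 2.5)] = (4.642*sin(n) - 3.2916)*cos(n)/(1.1*sin(n)^2 - 1.56*sin(n) + 2.5)^2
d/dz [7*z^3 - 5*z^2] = z*(21*z - 10)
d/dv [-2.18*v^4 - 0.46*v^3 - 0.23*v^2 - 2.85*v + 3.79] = -8.72*v^3 - 1.38*v^2 - 0.46*v - 2.85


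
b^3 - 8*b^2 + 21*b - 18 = (b - 3)^2*(b - 2)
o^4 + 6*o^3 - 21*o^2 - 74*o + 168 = (o - 3)*(o - 2)*(o + 4)*(o + 7)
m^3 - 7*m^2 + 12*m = m*(m - 4)*(m - 3)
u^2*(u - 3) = u^3 - 3*u^2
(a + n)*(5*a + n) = 5*a^2 + 6*a*n + n^2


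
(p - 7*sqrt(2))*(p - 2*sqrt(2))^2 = p^3 - 11*sqrt(2)*p^2 + 64*p - 56*sqrt(2)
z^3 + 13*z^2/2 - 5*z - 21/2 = (z - 3/2)*(z + 1)*(z + 7)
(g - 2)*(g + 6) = g^2 + 4*g - 12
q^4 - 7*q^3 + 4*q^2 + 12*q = q*(q - 6)*(q - 2)*(q + 1)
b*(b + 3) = b^2 + 3*b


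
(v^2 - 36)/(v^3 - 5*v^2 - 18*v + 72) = (v + 6)/(v^2 + v - 12)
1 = 1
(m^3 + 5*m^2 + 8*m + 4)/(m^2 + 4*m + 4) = m + 1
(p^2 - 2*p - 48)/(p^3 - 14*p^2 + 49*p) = (p^2 - 2*p - 48)/(p*(p^2 - 14*p + 49))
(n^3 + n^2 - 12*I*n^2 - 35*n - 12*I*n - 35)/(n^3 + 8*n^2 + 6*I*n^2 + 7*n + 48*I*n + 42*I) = (n^2 - 12*I*n - 35)/(n^2 + n*(7 + 6*I) + 42*I)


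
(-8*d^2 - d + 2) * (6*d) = -48*d^3 - 6*d^2 + 12*d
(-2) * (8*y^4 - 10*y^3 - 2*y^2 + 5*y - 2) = -16*y^4 + 20*y^3 + 4*y^2 - 10*y + 4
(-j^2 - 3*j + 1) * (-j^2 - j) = j^4 + 4*j^3 + 2*j^2 - j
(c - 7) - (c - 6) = -1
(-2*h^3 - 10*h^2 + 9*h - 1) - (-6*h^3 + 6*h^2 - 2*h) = 4*h^3 - 16*h^2 + 11*h - 1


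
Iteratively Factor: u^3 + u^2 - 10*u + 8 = (u + 4)*(u^2 - 3*u + 2) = (u - 2)*(u + 4)*(u - 1)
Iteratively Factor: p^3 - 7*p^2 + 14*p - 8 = (p - 1)*(p^2 - 6*p + 8) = (p - 2)*(p - 1)*(p - 4)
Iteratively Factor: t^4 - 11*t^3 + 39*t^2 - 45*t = (t - 3)*(t^3 - 8*t^2 + 15*t) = (t - 5)*(t - 3)*(t^2 - 3*t) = (t - 5)*(t - 3)^2*(t)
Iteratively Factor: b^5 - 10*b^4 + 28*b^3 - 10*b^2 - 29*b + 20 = (b + 1)*(b^4 - 11*b^3 + 39*b^2 - 49*b + 20) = (b - 1)*(b + 1)*(b^3 - 10*b^2 + 29*b - 20) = (b - 1)^2*(b + 1)*(b^2 - 9*b + 20) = (b - 5)*(b - 1)^2*(b + 1)*(b - 4)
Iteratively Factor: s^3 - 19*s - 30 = (s + 3)*(s^2 - 3*s - 10) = (s + 2)*(s + 3)*(s - 5)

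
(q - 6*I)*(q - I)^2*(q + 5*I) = q^4 - 3*I*q^3 + 27*q^2 - 59*I*q - 30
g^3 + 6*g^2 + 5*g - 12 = (g - 1)*(g + 3)*(g + 4)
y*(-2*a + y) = -2*a*y + y^2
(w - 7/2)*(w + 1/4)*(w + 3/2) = w^3 - 7*w^2/4 - 23*w/4 - 21/16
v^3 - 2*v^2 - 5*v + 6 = (v - 3)*(v - 1)*(v + 2)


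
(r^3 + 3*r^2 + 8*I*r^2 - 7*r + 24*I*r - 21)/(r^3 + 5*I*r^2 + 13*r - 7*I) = (r^2 + r*(3 + I) + 3*I)/(r^2 - 2*I*r - 1)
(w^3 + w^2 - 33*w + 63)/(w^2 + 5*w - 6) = (w^3 + w^2 - 33*w + 63)/(w^2 + 5*w - 6)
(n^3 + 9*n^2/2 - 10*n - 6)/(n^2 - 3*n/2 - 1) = n + 6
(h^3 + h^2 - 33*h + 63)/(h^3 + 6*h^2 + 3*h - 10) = (h^3 + h^2 - 33*h + 63)/(h^3 + 6*h^2 + 3*h - 10)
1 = 1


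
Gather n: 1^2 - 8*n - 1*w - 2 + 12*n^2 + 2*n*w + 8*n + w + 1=12*n^2 + 2*n*w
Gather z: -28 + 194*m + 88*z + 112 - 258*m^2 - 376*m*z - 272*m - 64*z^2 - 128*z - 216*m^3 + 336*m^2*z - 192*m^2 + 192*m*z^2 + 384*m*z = -216*m^3 - 450*m^2 - 78*m + z^2*(192*m - 64) + z*(336*m^2 + 8*m - 40) + 84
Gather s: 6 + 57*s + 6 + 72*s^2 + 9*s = 72*s^2 + 66*s + 12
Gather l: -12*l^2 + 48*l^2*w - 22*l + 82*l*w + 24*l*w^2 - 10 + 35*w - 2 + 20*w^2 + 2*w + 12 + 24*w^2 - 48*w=l^2*(48*w - 12) + l*(24*w^2 + 82*w - 22) + 44*w^2 - 11*w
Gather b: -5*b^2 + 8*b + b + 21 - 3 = -5*b^2 + 9*b + 18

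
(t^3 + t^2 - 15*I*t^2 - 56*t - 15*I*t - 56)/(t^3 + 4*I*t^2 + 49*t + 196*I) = (t^2 + t*(1 - 8*I) - 8*I)/(t^2 + 11*I*t - 28)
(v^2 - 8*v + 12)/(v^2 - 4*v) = (v^2 - 8*v + 12)/(v*(v - 4))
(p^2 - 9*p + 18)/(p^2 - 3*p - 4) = (-p^2 + 9*p - 18)/(-p^2 + 3*p + 4)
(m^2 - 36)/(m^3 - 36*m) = 1/m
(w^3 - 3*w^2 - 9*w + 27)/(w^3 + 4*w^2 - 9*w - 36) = (w - 3)/(w + 4)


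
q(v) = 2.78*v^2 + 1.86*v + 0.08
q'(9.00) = 51.90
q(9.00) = 242.00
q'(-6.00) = -31.50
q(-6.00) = 89.00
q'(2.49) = 15.70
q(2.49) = 21.95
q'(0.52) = 4.75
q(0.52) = 1.80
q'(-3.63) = -18.32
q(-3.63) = 29.96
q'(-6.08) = -31.94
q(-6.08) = 91.54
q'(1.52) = 10.31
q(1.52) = 9.33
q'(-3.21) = -15.99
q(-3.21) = 22.75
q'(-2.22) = -10.48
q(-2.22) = 9.65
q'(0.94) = 7.09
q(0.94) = 4.28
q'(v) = 5.56*v + 1.86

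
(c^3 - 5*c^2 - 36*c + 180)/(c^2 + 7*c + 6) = (c^2 - 11*c + 30)/(c + 1)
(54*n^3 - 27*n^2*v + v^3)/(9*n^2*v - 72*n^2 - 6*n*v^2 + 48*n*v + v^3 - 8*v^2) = (6*n + v)/(v - 8)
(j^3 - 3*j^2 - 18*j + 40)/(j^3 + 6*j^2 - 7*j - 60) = (j^2 - 7*j + 10)/(j^2 + 2*j - 15)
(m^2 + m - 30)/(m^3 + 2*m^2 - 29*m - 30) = 1/(m + 1)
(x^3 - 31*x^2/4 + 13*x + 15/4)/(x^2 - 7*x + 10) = (4*x^2 - 11*x - 3)/(4*(x - 2))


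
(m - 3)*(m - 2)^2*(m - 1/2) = m^4 - 15*m^3/2 + 39*m^2/2 - 20*m + 6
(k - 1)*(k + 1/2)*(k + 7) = k^3 + 13*k^2/2 - 4*k - 7/2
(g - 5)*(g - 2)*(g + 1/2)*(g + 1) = g^4 - 11*g^3/2 + 23*g/2 + 5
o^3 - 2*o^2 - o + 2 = (o - 2)*(o - 1)*(o + 1)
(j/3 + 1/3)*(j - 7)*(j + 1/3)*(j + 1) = j^4/3 - 14*j^3/9 - 44*j^2/9 - 34*j/9 - 7/9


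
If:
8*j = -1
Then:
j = -1/8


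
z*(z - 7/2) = z^2 - 7*z/2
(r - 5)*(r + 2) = r^2 - 3*r - 10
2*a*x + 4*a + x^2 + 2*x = (2*a + x)*(x + 2)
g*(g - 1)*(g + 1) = g^3 - g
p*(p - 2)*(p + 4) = p^3 + 2*p^2 - 8*p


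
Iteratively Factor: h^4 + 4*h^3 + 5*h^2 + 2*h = (h + 2)*(h^3 + 2*h^2 + h) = (h + 1)*(h + 2)*(h^2 + h) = (h + 1)^2*(h + 2)*(h)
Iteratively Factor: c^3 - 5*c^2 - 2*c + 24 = (c - 3)*(c^2 - 2*c - 8) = (c - 4)*(c - 3)*(c + 2)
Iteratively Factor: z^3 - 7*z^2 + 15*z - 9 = (z - 3)*(z^2 - 4*z + 3) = (z - 3)^2*(z - 1)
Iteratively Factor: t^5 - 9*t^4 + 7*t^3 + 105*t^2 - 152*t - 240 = (t - 5)*(t^4 - 4*t^3 - 13*t^2 + 40*t + 48) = (t - 5)*(t - 4)*(t^3 - 13*t - 12) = (t - 5)*(t - 4)*(t + 1)*(t^2 - t - 12) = (t - 5)*(t - 4)*(t + 1)*(t + 3)*(t - 4)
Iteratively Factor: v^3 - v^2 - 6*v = (v - 3)*(v^2 + 2*v) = v*(v - 3)*(v + 2)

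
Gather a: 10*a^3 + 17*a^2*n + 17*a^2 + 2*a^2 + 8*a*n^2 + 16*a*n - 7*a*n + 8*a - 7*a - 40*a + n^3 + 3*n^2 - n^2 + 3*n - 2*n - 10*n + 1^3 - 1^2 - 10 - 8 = 10*a^3 + a^2*(17*n + 19) + a*(8*n^2 + 9*n - 39) + n^3 + 2*n^2 - 9*n - 18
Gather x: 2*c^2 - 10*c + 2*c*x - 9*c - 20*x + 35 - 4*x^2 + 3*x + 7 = 2*c^2 - 19*c - 4*x^2 + x*(2*c - 17) + 42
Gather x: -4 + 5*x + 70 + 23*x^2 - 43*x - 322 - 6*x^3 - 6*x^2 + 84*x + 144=-6*x^3 + 17*x^2 + 46*x - 112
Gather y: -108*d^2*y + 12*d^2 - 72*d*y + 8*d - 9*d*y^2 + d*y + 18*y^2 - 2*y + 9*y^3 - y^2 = 12*d^2 + 8*d + 9*y^3 + y^2*(17 - 9*d) + y*(-108*d^2 - 71*d - 2)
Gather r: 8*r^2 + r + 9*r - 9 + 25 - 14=8*r^2 + 10*r + 2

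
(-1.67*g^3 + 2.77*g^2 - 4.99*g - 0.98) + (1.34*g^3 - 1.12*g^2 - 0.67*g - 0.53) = -0.33*g^3 + 1.65*g^2 - 5.66*g - 1.51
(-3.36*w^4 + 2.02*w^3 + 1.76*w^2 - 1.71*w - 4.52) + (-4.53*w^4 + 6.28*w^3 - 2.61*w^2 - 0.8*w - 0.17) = -7.89*w^4 + 8.3*w^3 - 0.85*w^2 - 2.51*w - 4.69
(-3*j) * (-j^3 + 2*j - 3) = 3*j^4 - 6*j^2 + 9*j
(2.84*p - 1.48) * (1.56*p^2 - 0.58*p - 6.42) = 4.4304*p^3 - 3.956*p^2 - 17.3744*p + 9.5016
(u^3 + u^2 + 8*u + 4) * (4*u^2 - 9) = 4*u^5 + 4*u^4 + 23*u^3 + 7*u^2 - 72*u - 36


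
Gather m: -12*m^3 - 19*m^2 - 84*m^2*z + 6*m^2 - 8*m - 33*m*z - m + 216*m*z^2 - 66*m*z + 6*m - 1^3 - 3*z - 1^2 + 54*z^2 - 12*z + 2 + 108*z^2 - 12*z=-12*m^3 + m^2*(-84*z - 13) + m*(216*z^2 - 99*z - 3) + 162*z^2 - 27*z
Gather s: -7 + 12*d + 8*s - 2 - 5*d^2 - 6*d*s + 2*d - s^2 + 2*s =-5*d^2 + 14*d - s^2 + s*(10 - 6*d) - 9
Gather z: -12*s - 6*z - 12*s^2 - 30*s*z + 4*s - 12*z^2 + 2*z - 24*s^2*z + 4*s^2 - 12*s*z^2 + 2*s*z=-8*s^2 - 8*s + z^2*(-12*s - 12) + z*(-24*s^2 - 28*s - 4)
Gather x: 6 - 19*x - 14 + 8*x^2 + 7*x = 8*x^2 - 12*x - 8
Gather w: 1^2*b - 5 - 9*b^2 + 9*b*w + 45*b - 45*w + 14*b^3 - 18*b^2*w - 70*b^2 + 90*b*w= 14*b^3 - 79*b^2 + 46*b + w*(-18*b^2 + 99*b - 45) - 5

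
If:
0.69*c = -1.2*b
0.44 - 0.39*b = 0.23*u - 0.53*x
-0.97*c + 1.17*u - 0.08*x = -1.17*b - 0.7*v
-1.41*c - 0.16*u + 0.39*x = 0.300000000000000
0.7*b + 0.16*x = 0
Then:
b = 0.23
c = -0.40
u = -0.80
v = 0.28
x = -1.01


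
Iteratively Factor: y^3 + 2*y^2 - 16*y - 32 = (y + 4)*(y^2 - 2*y - 8) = (y + 2)*(y + 4)*(y - 4)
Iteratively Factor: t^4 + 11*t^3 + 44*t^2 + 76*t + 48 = (t + 2)*(t^3 + 9*t^2 + 26*t + 24) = (t + 2)*(t + 3)*(t^2 + 6*t + 8) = (t + 2)*(t + 3)*(t + 4)*(t + 2)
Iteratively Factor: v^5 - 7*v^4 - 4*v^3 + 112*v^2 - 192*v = (v - 4)*(v^4 - 3*v^3 - 16*v^2 + 48*v) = v*(v - 4)*(v^3 - 3*v^2 - 16*v + 48) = v*(v - 4)^2*(v^2 + v - 12) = v*(v - 4)^2*(v - 3)*(v + 4)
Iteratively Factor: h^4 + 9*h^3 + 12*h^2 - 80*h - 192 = (h + 4)*(h^3 + 5*h^2 - 8*h - 48) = (h + 4)^2*(h^2 + h - 12) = (h - 3)*(h + 4)^2*(h + 4)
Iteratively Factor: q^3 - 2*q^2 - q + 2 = (q + 1)*(q^2 - 3*q + 2) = (q - 2)*(q + 1)*(q - 1)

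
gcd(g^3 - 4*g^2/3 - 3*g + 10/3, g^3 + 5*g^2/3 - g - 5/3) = g^2 + 2*g/3 - 5/3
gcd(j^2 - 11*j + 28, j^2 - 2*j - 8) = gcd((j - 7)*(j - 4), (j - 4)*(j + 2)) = j - 4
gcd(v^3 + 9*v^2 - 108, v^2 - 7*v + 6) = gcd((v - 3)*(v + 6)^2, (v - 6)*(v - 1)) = 1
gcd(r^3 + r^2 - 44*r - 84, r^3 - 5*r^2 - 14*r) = r^2 - 5*r - 14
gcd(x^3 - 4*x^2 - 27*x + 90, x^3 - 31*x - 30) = x^2 - x - 30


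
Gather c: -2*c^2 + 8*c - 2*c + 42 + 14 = -2*c^2 + 6*c + 56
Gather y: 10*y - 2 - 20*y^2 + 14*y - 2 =-20*y^2 + 24*y - 4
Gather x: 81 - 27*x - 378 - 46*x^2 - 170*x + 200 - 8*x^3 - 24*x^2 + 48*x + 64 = -8*x^3 - 70*x^2 - 149*x - 33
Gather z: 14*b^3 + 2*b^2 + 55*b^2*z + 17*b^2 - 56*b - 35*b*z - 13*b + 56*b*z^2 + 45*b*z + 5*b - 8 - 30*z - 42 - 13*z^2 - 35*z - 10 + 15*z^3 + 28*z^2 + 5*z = 14*b^3 + 19*b^2 - 64*b + 15*z^3 + z^2*(56*b + 15) + z*(55*b^2 + 10*b - 60) - 60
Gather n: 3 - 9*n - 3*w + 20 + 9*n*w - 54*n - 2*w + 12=n*(9*w - 63) - 5*w + 35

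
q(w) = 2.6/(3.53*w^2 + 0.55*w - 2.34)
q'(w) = 2.6*(-7.06*w - 0.55)/(3.53*w^2 + 0.55*w - 2.34)^2 = (-18.356*w - 1.43)/(3.53*w^2 + 0.55*w - 2.34)^2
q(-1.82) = 0.31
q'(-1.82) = 0.46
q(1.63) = 0.33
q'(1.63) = -0.50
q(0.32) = -1.44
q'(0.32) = -2.25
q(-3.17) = 0.08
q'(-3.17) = 0.06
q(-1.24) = 1.08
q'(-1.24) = 3.69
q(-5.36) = 0.03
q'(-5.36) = 0.01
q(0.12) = -1.17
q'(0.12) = -0.74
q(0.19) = -1.23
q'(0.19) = -1.11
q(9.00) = 0.01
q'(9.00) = -0.00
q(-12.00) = 0.01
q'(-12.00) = 0.00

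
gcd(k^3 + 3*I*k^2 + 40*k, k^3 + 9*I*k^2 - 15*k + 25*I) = 1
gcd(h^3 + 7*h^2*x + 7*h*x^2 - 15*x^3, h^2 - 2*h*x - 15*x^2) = h + 3*x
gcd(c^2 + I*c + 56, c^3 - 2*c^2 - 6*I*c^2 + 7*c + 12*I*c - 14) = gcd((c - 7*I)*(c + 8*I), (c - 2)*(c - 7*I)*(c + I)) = c - 7*I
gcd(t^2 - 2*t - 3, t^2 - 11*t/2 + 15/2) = t - 3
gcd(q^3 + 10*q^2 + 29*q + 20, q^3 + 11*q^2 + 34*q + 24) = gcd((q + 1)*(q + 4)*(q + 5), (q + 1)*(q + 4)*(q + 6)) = q^2 + 5*q + 4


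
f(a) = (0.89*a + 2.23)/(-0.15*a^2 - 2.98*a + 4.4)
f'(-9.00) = 0.04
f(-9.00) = -0.30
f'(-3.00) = 0.07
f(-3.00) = -0.04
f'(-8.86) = 0.04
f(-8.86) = -0.30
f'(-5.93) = 0.04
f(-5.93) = -0.18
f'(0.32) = 0.92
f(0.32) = 0.73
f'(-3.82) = 0.05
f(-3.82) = -0.09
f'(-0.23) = 0.40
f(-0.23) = 0.40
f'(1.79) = 6.09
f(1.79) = -2.70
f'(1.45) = 211.41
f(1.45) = -14.89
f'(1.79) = 6.09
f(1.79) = -2.70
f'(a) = (0.3*a + 2.98)*(0.89*a + 2.23)/(-0.15*a^2 - 2.98*a + 4.4)^2 + 0.89/(-0.15*a^2 - 2.98*a + 4.4) = (0.1335*a^2 + 0.669*a + 10.5614)/(0.0225*a^4 + 0.894*a^3 + 7.5604*a^2 - 26.224*a + 19.36)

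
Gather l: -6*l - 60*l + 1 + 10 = 11 - 66*l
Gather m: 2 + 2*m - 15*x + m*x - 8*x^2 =m*(x + 2) - 8*x^2 - 15*x + 2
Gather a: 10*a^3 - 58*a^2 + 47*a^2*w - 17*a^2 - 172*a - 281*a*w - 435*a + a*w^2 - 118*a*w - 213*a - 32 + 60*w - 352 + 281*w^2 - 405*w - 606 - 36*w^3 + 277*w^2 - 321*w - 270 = 10*a^3 + a^2*(47*w - 75) + a*(w^2 - 399*w - 820) - 36*w^3 + 558*w^2 - 666*w - 1260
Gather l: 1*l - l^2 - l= -l^2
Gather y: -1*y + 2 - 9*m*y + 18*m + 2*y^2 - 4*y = 18*m + 2*y^2 + y*(-9*m - 5) + 2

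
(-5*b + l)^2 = 25*b^2 - 10*b*l + l^2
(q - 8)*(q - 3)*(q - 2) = q^3 - 13*q^2 + 46*q - 48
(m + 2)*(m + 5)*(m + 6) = m^3 + 13*m^2 + 52*m + 60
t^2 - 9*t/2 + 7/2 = (t - 7/2)*(t - 1)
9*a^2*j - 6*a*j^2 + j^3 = j*(-3*a + j)^2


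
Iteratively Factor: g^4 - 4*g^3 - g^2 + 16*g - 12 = (g + 2)*(g^3 - 6*g^2 + 11*g - 6) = (g - 1)*(g + 2)*(g^2 - 5*g + 6) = (g - 3)*(g - 1)*(g + 2)*(g - 2)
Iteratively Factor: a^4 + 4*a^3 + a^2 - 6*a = (a - 1)*(a^3 + 5*a^2 + 6*a) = (a - 1)*(a + 2)*(a^2 + 3*a) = a*(a - 1)*(a + 2)*(a + 3)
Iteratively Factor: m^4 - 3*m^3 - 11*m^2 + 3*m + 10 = (m - 5)*(m^3 + 2*m^2 - m - 2) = (m - 5)*(m + 1)*(m^2 + m - 2) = (m - 5)*(m + 1)*(m + 2)*(m - 1)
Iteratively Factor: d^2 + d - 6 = (d - 2)*(d + 3)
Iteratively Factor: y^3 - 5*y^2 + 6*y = (y)*(y^2 - 5*y + 6) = y*(y - 2)*(y - 3)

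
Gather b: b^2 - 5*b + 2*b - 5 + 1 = b^2 - 3*b - 4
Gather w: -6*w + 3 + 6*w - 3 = 0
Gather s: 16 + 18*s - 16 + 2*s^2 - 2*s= 2*s^2 + 16*s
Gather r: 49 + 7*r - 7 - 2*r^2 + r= -2*r^2 + 8*r + 42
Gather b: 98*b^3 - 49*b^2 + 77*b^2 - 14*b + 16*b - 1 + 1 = 98*b^3 + 28*b^2 + 2*b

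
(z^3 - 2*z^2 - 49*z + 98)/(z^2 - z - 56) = (z^2 - 9*z + 14)/(z - 8)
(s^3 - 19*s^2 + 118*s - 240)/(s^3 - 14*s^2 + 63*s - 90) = (s - 8)/(s - 3)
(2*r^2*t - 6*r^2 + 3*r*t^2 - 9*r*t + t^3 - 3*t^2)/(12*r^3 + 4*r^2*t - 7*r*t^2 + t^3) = (2*r*t - 6*r + t^2 - 3*t)/(12*r^2 - 8*r*t + t^2)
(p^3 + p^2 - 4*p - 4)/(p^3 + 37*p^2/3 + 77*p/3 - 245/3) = 3*(p^3 + p^2 - 4*p - 4)/(3*p^3 + 37*p^2 + 77*p - 245)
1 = 1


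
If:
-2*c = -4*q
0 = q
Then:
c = 0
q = 0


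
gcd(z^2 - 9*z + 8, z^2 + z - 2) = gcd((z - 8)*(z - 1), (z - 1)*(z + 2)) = z - 1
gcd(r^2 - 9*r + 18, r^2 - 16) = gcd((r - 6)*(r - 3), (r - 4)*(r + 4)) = 1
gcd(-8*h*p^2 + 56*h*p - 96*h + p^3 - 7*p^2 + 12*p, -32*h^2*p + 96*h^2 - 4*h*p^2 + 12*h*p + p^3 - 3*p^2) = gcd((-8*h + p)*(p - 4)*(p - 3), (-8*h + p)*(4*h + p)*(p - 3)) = -8*h*p + 24*h + p^2 - 3*p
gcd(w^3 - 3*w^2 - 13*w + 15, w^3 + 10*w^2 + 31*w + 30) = w + 3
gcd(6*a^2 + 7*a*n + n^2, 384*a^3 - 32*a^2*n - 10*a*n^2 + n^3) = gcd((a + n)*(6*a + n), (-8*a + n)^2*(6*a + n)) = 6*a + n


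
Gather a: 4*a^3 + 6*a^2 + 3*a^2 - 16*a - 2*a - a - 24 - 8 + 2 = 4*a^3 + 9*a^2 - 19*a - 30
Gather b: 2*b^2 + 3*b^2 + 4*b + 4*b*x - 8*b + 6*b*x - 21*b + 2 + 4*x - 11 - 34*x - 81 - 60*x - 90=5*b^2 + b*(10*x - 25) - 90*x - 180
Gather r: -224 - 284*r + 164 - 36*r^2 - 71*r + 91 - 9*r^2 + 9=-45*r^2 - 355*r + 40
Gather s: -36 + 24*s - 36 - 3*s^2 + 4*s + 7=-3*s^2 + 28*s - 65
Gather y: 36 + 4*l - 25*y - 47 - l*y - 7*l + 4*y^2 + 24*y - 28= -3*l + 4*y^2 + y*(-l - 1) - 39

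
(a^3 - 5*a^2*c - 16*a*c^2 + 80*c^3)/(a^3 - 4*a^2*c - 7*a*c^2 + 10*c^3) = (a^2 - 16*c^2)/(a^2 + a*c - 2*c^2)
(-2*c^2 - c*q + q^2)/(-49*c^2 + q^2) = (2*c^2 + c*q - q^2)/(49*c^2 - q^2)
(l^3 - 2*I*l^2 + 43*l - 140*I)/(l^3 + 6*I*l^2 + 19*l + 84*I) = (l - 5*I)/(l + 3*I)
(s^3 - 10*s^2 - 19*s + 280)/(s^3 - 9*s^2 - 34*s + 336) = (s + 5)/(s + 6)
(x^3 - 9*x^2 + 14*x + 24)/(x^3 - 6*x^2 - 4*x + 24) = (x^2 - 3*x - 4)/(x^2 - 4)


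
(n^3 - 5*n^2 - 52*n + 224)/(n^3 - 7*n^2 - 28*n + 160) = (n + 7)/(n + 5)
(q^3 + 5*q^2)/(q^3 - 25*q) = q/(q - 5)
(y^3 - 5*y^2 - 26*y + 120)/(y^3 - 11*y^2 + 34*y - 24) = (y + 5)/(y - 1)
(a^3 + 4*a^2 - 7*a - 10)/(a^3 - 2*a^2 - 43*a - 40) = (a - 2)/(a - 8)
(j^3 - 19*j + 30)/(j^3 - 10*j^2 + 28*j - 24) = (j^2 + 2*j - 15)/(j^2 - 8*j + 12)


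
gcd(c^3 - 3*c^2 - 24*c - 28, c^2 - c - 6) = c + 2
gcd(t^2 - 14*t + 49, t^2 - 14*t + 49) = t^2 - 14*t + 49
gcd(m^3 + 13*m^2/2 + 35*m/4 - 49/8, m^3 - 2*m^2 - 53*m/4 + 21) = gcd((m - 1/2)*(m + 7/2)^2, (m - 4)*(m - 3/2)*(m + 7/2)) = m + 7/2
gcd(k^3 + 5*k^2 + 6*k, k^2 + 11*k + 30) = 1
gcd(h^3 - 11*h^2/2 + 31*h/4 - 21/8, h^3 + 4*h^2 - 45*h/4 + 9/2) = h^2 - 2*h + 3/4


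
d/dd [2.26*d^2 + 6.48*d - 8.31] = 4.52*d + 6.48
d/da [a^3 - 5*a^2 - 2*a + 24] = 3*a^2 - 10*a - 2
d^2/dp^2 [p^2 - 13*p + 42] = 2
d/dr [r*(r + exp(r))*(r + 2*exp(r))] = 3*r^2*exp(r) + 3*r^2 + 4*r*exp(2*r) + 6*r*exp(r) + 2*exp(2*r)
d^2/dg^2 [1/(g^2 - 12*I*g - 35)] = 2*(g^2 - 12*I*g - 4*(g - 6*I)^2 - 35)/(-g^2 + 12*I*g + 35)^3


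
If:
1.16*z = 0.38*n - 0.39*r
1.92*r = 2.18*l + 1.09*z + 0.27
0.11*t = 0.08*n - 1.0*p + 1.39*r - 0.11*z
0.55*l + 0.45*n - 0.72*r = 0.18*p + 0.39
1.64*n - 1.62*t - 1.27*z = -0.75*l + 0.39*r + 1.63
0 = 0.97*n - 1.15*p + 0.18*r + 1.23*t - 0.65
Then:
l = -0.57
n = 1.02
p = -0.28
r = -0.27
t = -0.50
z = 0.43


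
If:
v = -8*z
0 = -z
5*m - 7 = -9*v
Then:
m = 7/5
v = 0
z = 0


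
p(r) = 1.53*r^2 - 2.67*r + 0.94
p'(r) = 3.06*r - 2.67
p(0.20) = 0.47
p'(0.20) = -2.06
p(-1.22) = 6.47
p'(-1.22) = -6.40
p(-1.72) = 10.06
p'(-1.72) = -7.93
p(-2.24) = 14.60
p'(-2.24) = -9.52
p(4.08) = 15.52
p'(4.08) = 9.81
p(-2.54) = 17.59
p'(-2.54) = -10.44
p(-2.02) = 12.58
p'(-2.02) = -8.85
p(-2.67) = 18.98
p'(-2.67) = -10.84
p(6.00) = 40.00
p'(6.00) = 15.69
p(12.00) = 189.22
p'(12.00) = 34.05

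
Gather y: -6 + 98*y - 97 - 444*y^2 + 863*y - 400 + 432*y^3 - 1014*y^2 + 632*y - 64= 432*y^3 - 1458*y^2 + 1593*y - 567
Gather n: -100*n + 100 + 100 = 200 - 100*n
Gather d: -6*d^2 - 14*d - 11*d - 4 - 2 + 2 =-6*d^2 - 25*d - 4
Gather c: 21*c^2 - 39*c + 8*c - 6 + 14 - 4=21*c^2 - 31*c + 4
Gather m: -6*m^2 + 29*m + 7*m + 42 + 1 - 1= -6*m^2 + 36*m + 42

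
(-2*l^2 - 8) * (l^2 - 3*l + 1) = -2*l^4 + 6*l^3 - 10*l^2 + 24*l - 8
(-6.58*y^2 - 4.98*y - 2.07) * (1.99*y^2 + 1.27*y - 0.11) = -13.0942*y^4 - 18.2668*y^3 - 9.7201*y^2 - 2.0811*y + 0.2277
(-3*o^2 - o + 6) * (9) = -27*o^2 - 9*o + 54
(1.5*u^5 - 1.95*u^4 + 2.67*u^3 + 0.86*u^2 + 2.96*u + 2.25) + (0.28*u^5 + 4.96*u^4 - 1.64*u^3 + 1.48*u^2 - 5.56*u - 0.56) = 1.78*u^5 + 3.01*u^4 + 1.03*u^3 + 2.34*u^2 - 2.6*u + 1.69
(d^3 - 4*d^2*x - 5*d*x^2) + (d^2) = d^3 - 4*d^2*x + d^2 - 5*d*x^2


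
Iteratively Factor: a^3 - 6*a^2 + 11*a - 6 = (a - 1)*(a^2 - 5*a + 6) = (a - 2)*(a - 1)*(a - 3)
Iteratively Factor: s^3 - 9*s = (s + 3)*(s^2 - 3*s) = (s - 3)*(s + 3)*(s)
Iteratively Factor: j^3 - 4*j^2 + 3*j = (j - 1)*(j^2 - 3*j) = j*(j - 1)*(j - 3)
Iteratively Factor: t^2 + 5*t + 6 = (t + 2)*(t + 3)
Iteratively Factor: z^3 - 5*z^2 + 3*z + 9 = (z + 1)*(z^2 - 6*z + 9) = (z - 3)*(z + 1)*(z - 3)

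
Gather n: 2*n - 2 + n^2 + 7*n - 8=n^2 + 9*n - 10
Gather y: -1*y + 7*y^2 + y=7*y^2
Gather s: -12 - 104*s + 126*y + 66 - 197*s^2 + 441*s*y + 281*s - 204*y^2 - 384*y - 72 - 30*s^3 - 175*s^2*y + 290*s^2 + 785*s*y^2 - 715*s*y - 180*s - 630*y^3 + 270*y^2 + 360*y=-30*s^3 + s^2*(93 - 175*y) + s*(785*y^2 - 274*y - 3) - 630*y^3 + 66*y^2 + 102*y - 18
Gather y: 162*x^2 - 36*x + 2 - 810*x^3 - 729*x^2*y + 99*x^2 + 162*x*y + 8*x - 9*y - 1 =-810*x^3 + 261*x^2 - 28*x + y*(-729*x^2 + 162*x - 9) + 1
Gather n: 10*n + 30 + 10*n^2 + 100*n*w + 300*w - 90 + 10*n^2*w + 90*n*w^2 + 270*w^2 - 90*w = n^2*(10*w + 10) + n*(90*w^2 + 100*w + 10) + 270*w^2 + 210*w - 60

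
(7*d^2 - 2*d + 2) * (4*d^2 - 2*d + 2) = 28*d^4 - 22*d^3 + 26*d^2 - 8*d + 4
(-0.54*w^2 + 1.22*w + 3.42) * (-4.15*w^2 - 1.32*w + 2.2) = 2.241*w^4 - 4.3502*w^3 - 16.9914*w^2 - 1.8304*w + 7.524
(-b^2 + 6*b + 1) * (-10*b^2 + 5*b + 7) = 10*b^4 - 65*b^3 + 13*b^2 + 47*b + 7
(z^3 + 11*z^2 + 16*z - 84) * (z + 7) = z^4 + 18*z^3 + 93*z^2 + 28*z - 588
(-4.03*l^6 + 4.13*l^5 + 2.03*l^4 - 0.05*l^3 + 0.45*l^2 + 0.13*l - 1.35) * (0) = 0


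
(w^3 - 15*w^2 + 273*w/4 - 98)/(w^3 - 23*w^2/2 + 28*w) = (w - 7/2)/w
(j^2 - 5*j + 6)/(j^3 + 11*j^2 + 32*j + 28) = (j^2 - 5*j + 6)/(j^3 + 11*j^2 + 32*j + 28)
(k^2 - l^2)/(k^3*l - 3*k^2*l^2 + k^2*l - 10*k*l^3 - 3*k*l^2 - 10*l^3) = (-k^2 + l^2)/(l*(-k^3 + 3*k^2*l - k^2 + 10*k*l^2 + 3*k*l + 10*l^2))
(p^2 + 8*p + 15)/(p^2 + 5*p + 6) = (p + 5)/(p + 2)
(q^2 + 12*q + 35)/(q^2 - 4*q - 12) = (q^2 + 12*q + 35)/(q^2 - 4*q - 12)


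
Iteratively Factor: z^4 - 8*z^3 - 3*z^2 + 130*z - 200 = (z - 2)*(z^3 - 6*z^2 - 15*z + 100) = (z - 5)*(z - 2)*(z^2 - z - 20) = (z - 5)*(z - 2)*(z + 4)*(z - 5)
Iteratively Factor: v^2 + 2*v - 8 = (v - 2)*(v + 4)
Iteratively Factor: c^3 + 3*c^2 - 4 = (c + 2)*(c^2 + c - 2) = (c + 2)^2*(c - 1)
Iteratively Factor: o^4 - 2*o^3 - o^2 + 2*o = (o + 1)*(o^3 - 3*o^2 + 2*o) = (o - 2)*(o + 1)*(o^2 - o) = o*(o - 2)*(o + 1)*(o - 1)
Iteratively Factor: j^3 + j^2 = (j)*(j^2 + j) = j*(j + 1)*(j)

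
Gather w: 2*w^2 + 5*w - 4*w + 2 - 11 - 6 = 2*w^2 + w - 15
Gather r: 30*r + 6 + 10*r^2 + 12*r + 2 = 10*r^2 + 42*r + 8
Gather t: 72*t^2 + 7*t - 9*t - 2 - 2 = 72*t^2 - 2*t - 4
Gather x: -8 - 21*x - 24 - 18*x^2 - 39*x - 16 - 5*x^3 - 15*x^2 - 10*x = -5*x^3 - 33*x^2 - 70*x - 48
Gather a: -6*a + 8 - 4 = 4 - 6*a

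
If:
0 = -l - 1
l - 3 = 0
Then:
No Solution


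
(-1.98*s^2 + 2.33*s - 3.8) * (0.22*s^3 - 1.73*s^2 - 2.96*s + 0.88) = -0.4356*s^5 + 3.938*s^4 + 0.9939*s^3 - 2.0652*s^2 + 13.2984*s - 3.344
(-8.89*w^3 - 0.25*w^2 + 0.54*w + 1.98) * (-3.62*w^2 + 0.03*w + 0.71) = 32.1818*w^5 + 0.6383*w^4 - 8.2742*w^3 - 7.3289*w^2 + 0.4428*w + 1.4058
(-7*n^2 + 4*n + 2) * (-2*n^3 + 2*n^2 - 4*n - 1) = 14*n^5 - 22*n^4 + 32*n^3 - 5*n^2 - 12*n - 2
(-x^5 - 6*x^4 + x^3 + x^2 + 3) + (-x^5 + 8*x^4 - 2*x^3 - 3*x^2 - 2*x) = -2*x^5 + 2*x^4 - x^3 - 2*x^2 - 2*x + 3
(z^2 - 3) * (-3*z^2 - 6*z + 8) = -3*z^4 - 6*z^3 + 17*z^2 + 18*z - 24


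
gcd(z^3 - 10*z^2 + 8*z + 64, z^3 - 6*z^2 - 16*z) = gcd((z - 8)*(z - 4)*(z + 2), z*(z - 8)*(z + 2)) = z^2 - 6*z - 16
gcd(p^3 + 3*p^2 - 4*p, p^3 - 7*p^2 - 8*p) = p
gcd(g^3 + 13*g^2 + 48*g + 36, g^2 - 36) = g + 6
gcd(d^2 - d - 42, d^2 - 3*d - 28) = d - 7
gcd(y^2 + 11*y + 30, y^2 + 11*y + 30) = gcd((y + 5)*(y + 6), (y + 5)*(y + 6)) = y^2 + 11*y + 30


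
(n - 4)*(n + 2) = n^2 - 2*n - 8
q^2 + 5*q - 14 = (q - 2)*(q + 7)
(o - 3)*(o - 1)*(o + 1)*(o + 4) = o^4 + o^3 - 13*o^2 - o + 12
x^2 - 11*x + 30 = (x - 6)*(x - 5)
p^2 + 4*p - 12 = (p - 2)*(p + 6)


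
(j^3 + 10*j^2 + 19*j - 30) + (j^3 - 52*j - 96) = 2*j^3 + 10*j^2 - 33*j - 126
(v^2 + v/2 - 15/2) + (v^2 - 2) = 2*v^2 + v/2 - 19/2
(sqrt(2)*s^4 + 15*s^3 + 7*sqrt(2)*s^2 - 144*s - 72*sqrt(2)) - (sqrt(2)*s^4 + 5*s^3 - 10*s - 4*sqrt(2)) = 10*s^3 + 7*sqrt(2)*s^2 - 134*s - 68*sqrt(2)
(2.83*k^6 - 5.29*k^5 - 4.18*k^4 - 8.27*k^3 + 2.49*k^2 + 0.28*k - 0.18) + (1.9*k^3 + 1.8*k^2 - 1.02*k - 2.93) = 2.83*k^6 - 5.29*k^5 - 4.18*k^4 - 6.37*k^3 + 4.29*k^2 - 0.74*k - 3.11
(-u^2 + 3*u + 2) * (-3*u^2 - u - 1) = 3*u^4 - 8*u^3 - 8*u^2 - 5*u - 2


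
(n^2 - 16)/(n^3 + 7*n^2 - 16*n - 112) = 1/(n + 7)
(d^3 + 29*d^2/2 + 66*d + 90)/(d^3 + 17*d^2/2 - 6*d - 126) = (2*d + 5)/(2*d - 7)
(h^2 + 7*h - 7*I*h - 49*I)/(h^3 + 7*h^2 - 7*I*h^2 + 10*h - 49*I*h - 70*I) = (h + 7)/(h^2 + 7*h + 10)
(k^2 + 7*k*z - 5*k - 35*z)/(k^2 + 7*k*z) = (k - 5)/k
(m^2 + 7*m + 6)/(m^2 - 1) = (m + 6)/(m - 1)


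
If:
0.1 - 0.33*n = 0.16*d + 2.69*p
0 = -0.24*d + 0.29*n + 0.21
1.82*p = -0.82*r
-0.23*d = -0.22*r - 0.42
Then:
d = 2.37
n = 1.24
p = -0.26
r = 0.57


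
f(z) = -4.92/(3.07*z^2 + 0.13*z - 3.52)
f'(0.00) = 0.05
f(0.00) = 1.40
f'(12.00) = 0.00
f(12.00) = -0.01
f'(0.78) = 10.06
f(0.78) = 3.17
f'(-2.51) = -0.31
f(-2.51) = -0.32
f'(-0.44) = -1.42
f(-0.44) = 1.65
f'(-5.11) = -0.03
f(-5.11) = -0.06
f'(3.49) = 0.09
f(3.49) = -0.14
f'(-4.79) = -0.03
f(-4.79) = -0.07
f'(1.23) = 22.91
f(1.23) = -3.83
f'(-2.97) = -0.17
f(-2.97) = -0.21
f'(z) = -4.92*(-6.14*z - 0.13)/(3.07*z^2 + 0.13*z - 3.52)^2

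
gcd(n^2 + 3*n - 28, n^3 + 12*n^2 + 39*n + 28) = n + 7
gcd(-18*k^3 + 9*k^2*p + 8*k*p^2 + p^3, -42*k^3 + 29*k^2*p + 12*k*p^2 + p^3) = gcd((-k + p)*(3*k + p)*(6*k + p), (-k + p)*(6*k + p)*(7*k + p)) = -6*k^2 + 5*k*p + p^2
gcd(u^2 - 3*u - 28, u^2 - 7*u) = u - 7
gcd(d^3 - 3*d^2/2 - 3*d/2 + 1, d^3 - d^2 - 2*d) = d^2 - d - 2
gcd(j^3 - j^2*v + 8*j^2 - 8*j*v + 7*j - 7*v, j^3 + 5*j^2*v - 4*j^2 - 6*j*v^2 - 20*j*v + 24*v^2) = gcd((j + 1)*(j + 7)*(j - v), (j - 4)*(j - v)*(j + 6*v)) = -j + v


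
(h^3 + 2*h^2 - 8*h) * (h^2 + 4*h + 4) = h^5 + 6*h^4 + 4*h^3 - 24*h^2 - 32*h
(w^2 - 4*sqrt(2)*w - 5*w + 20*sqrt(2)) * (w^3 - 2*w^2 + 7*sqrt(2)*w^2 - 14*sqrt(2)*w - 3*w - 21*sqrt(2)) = w^5 - 7*w^4 + 3*sqrt(2)*w^4 - 49*w^3 - 21*sqrt(2)*w^3 + 21*sqrt(2)*w^2 + 407*w^2 - 392*w + 45*sqrt(2)*w - 840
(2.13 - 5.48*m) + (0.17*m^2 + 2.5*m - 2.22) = 0.17*m^2 - 2.98*m - 0.0900000000000003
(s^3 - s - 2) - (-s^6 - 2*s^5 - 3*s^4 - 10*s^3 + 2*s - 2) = s^6 + 2*s^5 + 3*s^4 + 11*s^3 - 3*s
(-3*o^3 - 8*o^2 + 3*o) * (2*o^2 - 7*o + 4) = -6*o^5 + 5*o^4 + 50*o^3 - 53*o^2 + 12*o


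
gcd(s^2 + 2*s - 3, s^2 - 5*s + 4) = s - 1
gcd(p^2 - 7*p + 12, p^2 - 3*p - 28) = 1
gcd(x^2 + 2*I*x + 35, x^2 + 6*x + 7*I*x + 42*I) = x + 7*I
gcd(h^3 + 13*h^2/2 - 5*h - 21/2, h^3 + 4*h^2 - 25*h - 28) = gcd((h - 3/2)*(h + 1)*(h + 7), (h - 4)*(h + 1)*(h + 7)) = h^2 + 8*h + 7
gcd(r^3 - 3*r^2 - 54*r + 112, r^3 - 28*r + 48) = r - 2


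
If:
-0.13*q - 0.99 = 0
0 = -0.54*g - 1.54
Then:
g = -2.85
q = -7.62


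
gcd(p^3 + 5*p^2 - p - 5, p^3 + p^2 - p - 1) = p^2 - 1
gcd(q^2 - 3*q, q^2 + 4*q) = q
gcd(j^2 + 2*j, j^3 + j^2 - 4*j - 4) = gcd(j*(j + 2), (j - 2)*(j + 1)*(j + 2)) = j + 2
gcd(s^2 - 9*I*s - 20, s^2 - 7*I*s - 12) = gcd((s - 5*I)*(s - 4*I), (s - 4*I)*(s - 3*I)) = s - 4*I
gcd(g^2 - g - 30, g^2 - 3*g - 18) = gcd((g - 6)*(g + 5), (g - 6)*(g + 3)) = g - 6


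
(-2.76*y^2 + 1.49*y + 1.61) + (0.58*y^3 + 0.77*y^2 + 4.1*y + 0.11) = 0.58*y^3 - 1.99*y^2 + 5.59*y + 1.72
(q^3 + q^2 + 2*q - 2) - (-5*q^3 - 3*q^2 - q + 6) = 6*q^3 + 4*q^2 + 3*q - 8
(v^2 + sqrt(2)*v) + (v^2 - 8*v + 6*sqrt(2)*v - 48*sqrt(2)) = 2*v^2 - 8*v + 7*sqrt(2)*v - 48*sqrt(2)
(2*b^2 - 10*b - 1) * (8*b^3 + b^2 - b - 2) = 16*b^5 - 78*b^4 - 20*b^3 + 5*b^2 + 21*b + 2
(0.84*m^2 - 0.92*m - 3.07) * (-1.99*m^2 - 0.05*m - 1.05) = -1.6716*m^4 + 1.7888*m^3 + 5.2733*m^2 + 1.1195*m + 3.2235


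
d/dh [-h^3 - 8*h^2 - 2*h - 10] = -3*h^2 - 16*h - 2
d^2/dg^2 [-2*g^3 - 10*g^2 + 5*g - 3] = -12*g - 20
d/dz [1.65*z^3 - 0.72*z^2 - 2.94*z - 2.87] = 4.95*z^2 - 1.44*z - 2.94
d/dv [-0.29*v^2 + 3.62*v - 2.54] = 3.62 - 0.58*v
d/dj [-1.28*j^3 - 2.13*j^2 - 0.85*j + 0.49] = -3.84*j^2 - 4.26*j - 0.85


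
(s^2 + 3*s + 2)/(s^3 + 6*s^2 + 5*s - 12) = (s^2 + 3*s + 2)/(s^3 + 6*s^2 + 5*s - 12)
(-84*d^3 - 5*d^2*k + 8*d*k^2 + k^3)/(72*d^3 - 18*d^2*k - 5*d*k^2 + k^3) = (-7*d - k)/(6*d - k)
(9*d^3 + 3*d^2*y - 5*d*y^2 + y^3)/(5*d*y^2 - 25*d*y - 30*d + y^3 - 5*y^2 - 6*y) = (-9*d^3 - 3*d^2*y + 5*d*y^2 - y^3)/(-5*d*y^2 + 25*d*y + 30*d - y^3 + 5*y^2 + 6*y)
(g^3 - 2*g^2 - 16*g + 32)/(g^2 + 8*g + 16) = (g^2 - 6*g + 8)/(g + 4)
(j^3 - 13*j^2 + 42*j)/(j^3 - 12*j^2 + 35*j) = (j - 6)/(j - 5)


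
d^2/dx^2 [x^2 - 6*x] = 2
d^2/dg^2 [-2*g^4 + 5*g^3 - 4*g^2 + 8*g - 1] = -24*g^2 + 30*g - 8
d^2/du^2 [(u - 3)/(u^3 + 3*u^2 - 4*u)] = 2*(3*u^5 - 9*u^4 - 59*u^3 - 45*u^2 + 108*u - 48)/(u^3*(u^6 + 9*u^5 + 15*u^4 - 45*u^3 - 60*u^2 + 144*u - 64))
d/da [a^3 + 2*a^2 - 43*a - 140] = 3*a^2 + 4*a - 43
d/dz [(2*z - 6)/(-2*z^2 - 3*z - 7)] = 4*(z^2 - 6*z - 8)/(4*z^4 + 12*z^3 + 37*z^2 + 42*z + 49)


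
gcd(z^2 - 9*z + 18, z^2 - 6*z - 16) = 1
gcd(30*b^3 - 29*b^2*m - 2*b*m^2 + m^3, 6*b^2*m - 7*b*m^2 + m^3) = 6*b^2 - 7*b*m + m^2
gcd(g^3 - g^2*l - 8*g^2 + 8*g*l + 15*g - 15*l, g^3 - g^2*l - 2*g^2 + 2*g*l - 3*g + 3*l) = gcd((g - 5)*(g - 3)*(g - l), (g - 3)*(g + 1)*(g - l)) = g^2 - g*l - 3*g + 3*l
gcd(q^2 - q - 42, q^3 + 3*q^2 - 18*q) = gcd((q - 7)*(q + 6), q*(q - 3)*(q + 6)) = q + 6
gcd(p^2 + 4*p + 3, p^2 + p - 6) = p + 3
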